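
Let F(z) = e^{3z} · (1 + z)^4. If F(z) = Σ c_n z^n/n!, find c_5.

The EGF product rule gives c_5 = Σ_{k_1+k_2=5} C(5; k_1,k_2) · ∏ g_i(k_i), where e^{3z} gives (3)^k; (1+z)^4 gives the falling factorial (4)_k.
g_1(k) for k = 0…5: 1, 3, 9, 27, 81, 243.
g_2(k) for k = 0…5: 1, 4, 12, 24, 24, 0.
c_5 = Σ_k C(5,k)·g_1(k)·g_2(5−k) = 5·3·24 + 10·9·24 + 10·27·12 + 5·81·4 + 1·243·1 = 360 + 2160 + 3240 + 1620 + 243 = 7623.

7623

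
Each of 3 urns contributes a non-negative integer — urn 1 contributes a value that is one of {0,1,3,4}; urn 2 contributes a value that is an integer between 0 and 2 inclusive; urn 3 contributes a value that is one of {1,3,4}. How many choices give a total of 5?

6

The generating function for the choices is (1 + y + y^3 + y^4)·(1 + y + y^2)·(y + y^3 + y^4); the count is [y^5].
(1 + y + y^3 + y^4) has coefficients 1,1,0,1,1 for degrees 0…4.
(1 + y + y^2) has coefficients 1,1,1,0,0,0 for degrees 0…5.
Finally multiplying by (y + y^3 + y^4), the product of all factors after the first has coefficients 0,1,1,2,2,2 for degrees 0…5.
[y^5] = 1·2 + 1·2 + 1·1 + 1·1 = 6.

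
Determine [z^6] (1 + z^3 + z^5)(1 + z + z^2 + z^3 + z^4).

2

(1 + z^3 + z^5) has coefficients 1,0,0,1,0,1 for degrees 0…5.
(1 + z + z^2 + z^3 + z^4) has coefficients 1,1,1,1,1,0,0 for degrees 0…6.
[z^6] = 1·0 + 1·1 + 1·1 = 2.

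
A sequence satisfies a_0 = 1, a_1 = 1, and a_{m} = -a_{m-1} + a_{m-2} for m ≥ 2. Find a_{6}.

-3

The ordinary generating function has denominator 1 + t - t^2.
Iterating the recurrence: a_0,…,a_{6} = 1, 1, 0, 1, -1, 2, -3.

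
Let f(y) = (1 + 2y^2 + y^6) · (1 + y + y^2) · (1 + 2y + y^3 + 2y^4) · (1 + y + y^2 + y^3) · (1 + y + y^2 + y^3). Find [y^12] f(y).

77

(1 + 2y^2 + y^6) has coefficients 1,0,2,0,0,0,1 for degrees 0…6.
(1 + y + y^2) has coefficients 1,1,1,0,0,0,0,0,0,0,0,0,0 for degrees 0…12.
Multiplying by (1 + 2y + y^3 + 2y^4) gives running coefficients 1,3,3,3,3,3,2,0,0,0,0,0,0 for degrees 0…12.
Multiplying by (1 + y + y^2 + y^3) gives running coefficients 1,4,7,10,12,12,11,8,5,2,0,0,0 for degrees 0…12.
Finally multiplying by (1 + y + y^2 + y^3), the product of all factors after the first has coefficients 1,5,12,22,33,41,45,43,36,26,15,7,2 for degrees 0…12.
[y^12] = 1·2 + 2·15 + 1·45 = 77.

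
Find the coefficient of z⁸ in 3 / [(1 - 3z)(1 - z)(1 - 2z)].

85503

The denominator gives the recurrence a_n = 6a_(n−1) − 11a_(n−2) + 6a_(n−3) for n ≥ 3; the numerator fixes a_0 = 3, a_1 = 18, a_2 = 75.
Iterating: 3, 18, 75, 270, 903, 2898, 9075, 27990, 85503, so a_8 = 85503.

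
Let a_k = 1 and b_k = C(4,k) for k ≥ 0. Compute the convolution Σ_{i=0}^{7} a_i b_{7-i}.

Write out a_i and b_{7-i} for i = 0,…,7 and sum the products.
Σ = 1·0 + 1·0 + 1·0 + 1·1 + 1·4 + 1·6 + 1·4 + 1·1 = 16.

16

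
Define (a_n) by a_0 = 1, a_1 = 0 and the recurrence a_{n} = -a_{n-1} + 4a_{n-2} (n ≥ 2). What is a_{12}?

30356

The ordinary generating function has denominator 1 + q - 4q^2.
Iterating the recurrence: a_0,…,a_{12} = 1, 0, 4, -4, 20, -36, 116, -260, 724, -1764, 4660, -11716, 30356.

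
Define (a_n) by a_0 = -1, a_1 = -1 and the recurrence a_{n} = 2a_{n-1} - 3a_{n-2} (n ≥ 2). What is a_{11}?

197

The ordinary generating function has denominator 1 - 2q + 3q^2.
Iterating the recurrence: a_0,…,a_{11} = -1, -1, 1, 5, 7, -1, -23, -43, -17, 95, 241, 197.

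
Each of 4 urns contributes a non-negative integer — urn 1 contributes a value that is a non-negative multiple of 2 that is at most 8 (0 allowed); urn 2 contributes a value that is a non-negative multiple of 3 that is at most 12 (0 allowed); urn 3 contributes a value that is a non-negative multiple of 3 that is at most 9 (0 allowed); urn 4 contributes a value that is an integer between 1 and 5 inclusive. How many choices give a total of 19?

The generating function for the choices is (1 + y² + y⁴ + y⁶ + y⁸)·(1 + y³ + y⁶ + y⁹ + y¹²)·(1 + y³ + y⁶ + y⁹)·(y + y² + y³ + y⁴ + y⁵); the count is [y¹⁹].
(1 + y² + y⁴ + y⁶ + y⁸) has coefficients 1,0,1,0,1,0,1,0,1 for degrees 0…8.
(1 + y³ + y⁶ + y⁹ + y¹²) has coefficients 1,0,0,1,0,0,1,0,0,1,0,0,1,0,0,0,0,0,0,0 for degrees 0…19.
Multiplying by (1 + y³ + y⁶ + y⁹) gives running coefficients 1,0,0,2,0,0,3,0,0,4,0,0,4,0,0,3,0,0,2,0 for degrees 0…19.
Finally multiplying by (y + y² + y³ + y⁴ + y⁵), the product of all factors after the first has coefficients 0,1,1,1,3,3,2,5,5,3,7,7,4,8,8,4,7,7,3,5 for degrees 0…19.
[y¹⁹] = 1·5 + 1·7 + 1·4 + 1·8 + 1·7 = 31.

31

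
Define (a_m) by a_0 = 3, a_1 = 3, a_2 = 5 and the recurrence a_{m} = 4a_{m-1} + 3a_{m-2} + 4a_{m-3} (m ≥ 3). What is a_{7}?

20945

The ordinary generating function has denominator 1 - 4z - 3z^2 - 4z^3.
Iterating the recurrence: a_0,…,a_{7} = 3, 3, 5, 41, 191, 907, 4365, 20945.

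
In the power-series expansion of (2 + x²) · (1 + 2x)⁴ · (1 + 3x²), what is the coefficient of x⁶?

(2 + x²) has coefficients 2,0,1 for degrees 0…2.
(1 + 2x)⁴ has coefficients 1,8,24,32,16,0,0 for degrees 0…6.
Finally multiplying by (1 + 3x²), the product of all factors after the first has coefficients 1,8,27,56,88,96,48 for degrees 0…6.
[x⁶] = 2·48 + 1·88 = 184.

184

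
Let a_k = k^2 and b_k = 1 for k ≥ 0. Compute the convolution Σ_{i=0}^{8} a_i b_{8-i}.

The convolution is the t^8 coefficient of A(t)B(t).
Σ = 0·1 + 1·1 + 4·1 + 9·1 + 16·1 + 25·1 + 36·1 + 49·1 + 64·1 = 204.

204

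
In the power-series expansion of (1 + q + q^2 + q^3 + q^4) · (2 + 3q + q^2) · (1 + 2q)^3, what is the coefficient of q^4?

(1 + q + q^2 + q^3 + q^4) has coefficients 1,1,1,1,1 for degrees 0…4.
(2 + 3q + q^2) has coefficients 2,3,1,0,0 for degrees 0…4.
Finally multiplying by (1 + 2q)^3, the product of all factors after the first has coefficients 2,15,43,58,36 for degrees 0…4.
[q^4] = 1·36 + 1·58 + 1·43 + 1·15 + 1·2 = 154.

154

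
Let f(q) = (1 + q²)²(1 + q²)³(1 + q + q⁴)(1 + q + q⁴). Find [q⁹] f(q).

(1 + q²)² has coefficients 1,0,2,0,1 for degrees 0…4.
(1 + q²)³ has coefficients 1,0,3,0,3,0,1,0,0,0 for degrees 0…9.
Multiplying by (1 + q + q⁴) gives running coefficients 1,1,3,3,4,3,4,1,3,0 for degrees 0…9.
Finally multiplying by (1 + q + q⁴), the product of all factors after the first has coefficients 1,2,4,6,8,8,10,8,8,6 for degrees 0…9.
[q⁹] = 1·6 + 2·8 + 1·8 = 30.

30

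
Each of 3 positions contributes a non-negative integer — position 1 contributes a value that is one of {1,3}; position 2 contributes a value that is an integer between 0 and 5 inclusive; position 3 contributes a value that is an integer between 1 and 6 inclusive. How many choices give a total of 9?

10

The generating function for the choices is (z + z^3)·(1 + z + z^2 + z^3 + z^4 + z^5)·(z + z^2 + z^3 + z^4 + z^5 + z^6); the count is [z^9].
(z + z^3) has coefficients 0,1,0,1 for degrees 0…3.
(1 + z + z^2 + z^3 + z^4 + z^5) has coefficients 1,1,1,1,1,1,0,0,0,0 for degrees 0…9.
Finally multiplying by (z + z^2 + z^3 + z^4 + z^5 + z^6), the product of all factors after the first has coefficients 0,1,2,3,4,5,6,5,4,3 for degrees 0…9.
[z^9] = 1·4 + 1·6 = 10.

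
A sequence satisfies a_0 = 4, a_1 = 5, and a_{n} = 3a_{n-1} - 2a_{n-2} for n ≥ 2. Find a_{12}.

The ordinary generating function has denominator 1 - 3q + 2q^2.
Iterating the recurrence: a_0,…,a_{12} = 4, 5, 7, 11, 19, 35, 67, 131, 259, 515, 1027, 2051, 4099.

4099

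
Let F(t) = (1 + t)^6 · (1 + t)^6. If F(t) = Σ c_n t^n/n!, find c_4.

The EGF product rule gives c_4 = Σ_{k_1+k_2=4} C(4; k_1,k_2) · ∏ g_i(k_i), where (1+t)^6 gives the falling factorial (6)_k; (1+t)^6 gives the falling factorial (6)_k.
g_1(k) for k = 0…4: 1, 6, 30, 120, 360.
g_2(k) for k = 0…4: 1, 6, 30, 120, 360.
c_4 = Σ_k C(4,k)·g_1(k)·g_2(4−k) = 1·1·360 + 4·6·120 + 6·30·30 + 4·120·6 + 1·360·1 = 360 + 2880 + 5400 + 2880 + 360 = 11880.

11880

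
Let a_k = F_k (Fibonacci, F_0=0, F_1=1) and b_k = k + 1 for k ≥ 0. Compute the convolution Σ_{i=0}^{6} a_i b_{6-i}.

46

Write out a_i and b_{6-i} for i = 0,…,6 and sum the products.
Σ = 0·7 + 1·6 + 1·5 + 2·4 + 3·3 + 5·2 + 8·1 = 46.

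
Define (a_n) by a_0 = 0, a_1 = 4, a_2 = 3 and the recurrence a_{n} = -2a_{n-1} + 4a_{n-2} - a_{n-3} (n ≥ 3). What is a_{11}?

The ordinary generating function has denominator 1 + 2q - 4q^2 + q^3.
Iterating the recurrence: a_0,…,a_{11} = 0, 4, 3, 10, -12, 61, -180, 616, -2013, 6670, -22008, 72709.

72709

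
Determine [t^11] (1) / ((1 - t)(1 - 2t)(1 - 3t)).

Partial fractions give a closed form: a_n = (1/2)·1^n + (-4)·2^n + (9/2)·3^n.
At n = 11: a_11 = 788970.

788970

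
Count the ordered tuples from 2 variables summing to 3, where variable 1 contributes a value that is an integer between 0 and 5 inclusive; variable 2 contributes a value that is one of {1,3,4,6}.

2

The generating function for the choices is (1 + z + z² + z³ + z⁴ + z⁵)·(z + z³ + z⁴ + z⁶); the count is [z³].
(1 + z + z² + z³ + z⁴ + z⁵) has coefficients 1,1,1,1 for degrees 0…3.
(z + z³ + z⁴ + z⁶) has coefficients 0,1,0,1 for degrees 0…3.
[z³] = 1·1 + 1·0 + 1·1 + 1·0 = 2.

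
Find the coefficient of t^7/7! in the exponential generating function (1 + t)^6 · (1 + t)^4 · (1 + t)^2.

3991680

The EGF product rule gives c_7 = Σ_{k_1+k_2+k_3=7} C(7; k_1,k_2,k_3) · ∏ g_i(k_i), where (1+t)^6 gives the falling factorial (6)_k; (1+t)^4 gives the falling factorial (4)_k; (1+t)^2 gives the falling factorial (2)_k.
g_1(k) for k = 0…7: 1, 6, 30, 120, 360, 720, 720, 0.
g_2(k) for k = 0…7: 1, 4, 12, 24, 24, 0, 0, 0.
g_3(k) for k = 0…7: 1, 2, 2, 0, 0, 0, 0, 0.
First combine the last two factors: h(k) = Σ_j C(k,j)·g_2(j)·g_3(k−j) for k = 0…7: 1, 6, 30, 120, 360, 720, 720, 0.
c_7 = Σ_k C(7,k)·g_1(k)·h(7−k) = 7·6·720 + 21·30·720 + 35·120·360 + 35·360·120 + 21·720·30 + 7·720·6 = 30240 + 453600 + 1512000 + 1512000 + 453600 + 30240 = 3991680.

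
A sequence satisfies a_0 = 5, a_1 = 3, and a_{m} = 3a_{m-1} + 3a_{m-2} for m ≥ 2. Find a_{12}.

13388085

The ordinary generating function has denominator 1 - 3y - 3y^2.
Iterating the recurrence: a_0,…,a_{12} = 5, 3, 24, 81, 315, 1188, 4509, 17091, 64800, 245673, 931419, 3531276, 13388085.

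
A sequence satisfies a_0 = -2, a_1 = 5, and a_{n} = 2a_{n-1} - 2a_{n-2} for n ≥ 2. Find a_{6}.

-56

The ordinary generating function has denominator 1 - 2y + 2y^2.
Iterating the recurrence: a_0,…,a_{6} = -2, 5, 14, 18, 8, -20, -56.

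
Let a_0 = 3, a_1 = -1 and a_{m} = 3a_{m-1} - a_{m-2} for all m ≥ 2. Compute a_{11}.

-38006

The ordinary generating function has denominator 1 - 3x + x^2.
Iterating the recurrence: a_0,…,a_{11} = 3, -1, -6, -17, -45, -118, -309, -809, -2118, -5545, -14517, -38006.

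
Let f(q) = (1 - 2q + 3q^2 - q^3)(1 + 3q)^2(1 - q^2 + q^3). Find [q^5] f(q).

-8

(1 - 2q + 3q^2 - q^3) has coefficients 1,-2,3,-1 for degrees 0…3.
(1 + 3q)^2 has coefficients 1,6,9,0,0,0 for degrees 0…5.
Finally multiplying by (1 - q^2 + q^3), the product of all factors after the first has coefficients 1,6,8,-5,-3,9 for degrees 0…5.
[q^5] = 1·9 − 2·(-3) + 3·(-5) − 1·8 = -8.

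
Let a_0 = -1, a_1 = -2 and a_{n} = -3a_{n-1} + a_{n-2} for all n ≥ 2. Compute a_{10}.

The ordinary generating function has denominator 1 + 3z - z^2.
Iterating the recurrence: a_0,…,a_{10} = -1, -2, 5, -17, 56, -185, 611, -2018, 6665, -22013, 72704.

72704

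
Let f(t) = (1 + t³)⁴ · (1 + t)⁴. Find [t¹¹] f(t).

24

(1 + t³)⁴ has coefficients 1,0,0,4,0,0,6,0,0,4,0,0 for degrees 0…11.
(1 + t)⁴ has coefficients 1,4,6,4,1,0,0,0,0,0,0,0 for degrees 0…11.
[t¹¹] = 1·0 + 4·0 + 6·0 + 4·6 = 24.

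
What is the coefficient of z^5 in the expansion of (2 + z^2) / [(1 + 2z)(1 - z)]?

-47

The denominator gives the recurrence a_n = −a_(n−1) + 2a_(n−2) for n ≥ 3; the numerator fixes a_0 = 2, a_1 = -2, a_2 = 7.
Iterating: 2, -2, 7, -11, 25, -47, so a_5 = -47.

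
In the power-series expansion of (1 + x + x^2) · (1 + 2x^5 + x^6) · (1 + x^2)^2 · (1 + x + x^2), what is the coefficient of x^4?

(1 + x + x^2) has coefficients 1,1,1 for degrees 0…2.
(1 + 2x^5 + x^6) has coefficients 1,0,0,0,0 for degrees 0…4.
Multiplying by (1 + x^2)^2 gives running coefficients 1,0,2,0,1 for degrees 0…4.
Finally multiplying by (1 + x + x^2), the product of all factors after the first has coefficients 1,1,3,2,3 for degrees 0…4.
[x^4] = 1·3 + 1·2 + 1·3 = 8.

8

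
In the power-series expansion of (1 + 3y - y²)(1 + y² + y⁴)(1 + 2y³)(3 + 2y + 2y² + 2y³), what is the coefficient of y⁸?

(1 + 3y - y²) has coefficients 1,3,-1 for degrees 0…2.
(1 + y² + y⁴) has coefficients 1,0,1,0,1,0,0,0,0 for degrees 0…8.
Multiplying by (1 + 2y³) gives running coefficients 1,0,1,2,1,2,0,2,0 for degrees 0…8.
Finally multiplying by (3 + 2y + 2y² + 2y³), the product of all factors after the first has coefficients 3,2,5,10,9,14,10,12,8 for degrees 0…8.
[y⁸] = 1·8 + 3·12 − 1·10 = 34.

34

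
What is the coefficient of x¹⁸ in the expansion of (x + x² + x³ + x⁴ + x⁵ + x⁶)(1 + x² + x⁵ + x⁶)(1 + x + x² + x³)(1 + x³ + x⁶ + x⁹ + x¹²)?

(x + x² + x³ + x⁴ + x⁵ + x⁶) has coefficients 0,1,1,1,1,1,1 for degrees 0…6.
(1 + x² + x⁵ + x⁶) has coefficients 1,0,1,0,0,1,1,0,0,0,0,0,0,0,0,0,0,0,0 for degrees 0…18.
Multiplying by (1 + x + x² + x³) gives running coefficients 1,1,2,2,1,2,2,2,2,1,0,0,0,0,0,0,0,0,0 for degrees 0…18.
Finally multiplying by (1 + x³ + x⁶ + x⁹ + x¹²), the product of all factors after the first has coefficients 1,1,2,3,2,4,5,4,6,6,4,6,6,4,6,5,3,4,3 for degrees 0…18.
[x¹⁸] = 1·4 + 1·3 + 1·5 + 1·6 + 1·4 + 1·6 = 28.

28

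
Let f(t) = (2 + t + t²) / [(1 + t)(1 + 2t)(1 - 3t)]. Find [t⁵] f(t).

223

Partial fractions give a closed form: a_n = (-1/2)·(-1)^n + (7/5)·(-2)^n + (11/10)·3^n.
At n = 5: a_5 = 223.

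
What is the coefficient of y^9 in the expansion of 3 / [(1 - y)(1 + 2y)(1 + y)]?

The denominator gives the recurrence a_n = −2a_(n−1) + a_(n−2) + 2a_(n−3) for n ≥ 3; the numerator fixes a_0 = 3, a_1 = -6, a_2 = 15.
Iterating: 3, -6, 15, -30, 63, -126, 255, -510, 1023, -2046, so a_9 = -2046.

-2046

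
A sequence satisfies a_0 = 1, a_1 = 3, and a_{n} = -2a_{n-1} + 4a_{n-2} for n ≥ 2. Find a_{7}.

The ordinary generating function has denominator 1 + 2q - 4q^2.
Iterating the recurrence: a_0,…,a_{7} = 1, 3, -2, 16, -40, 144, -448, 1472.

1472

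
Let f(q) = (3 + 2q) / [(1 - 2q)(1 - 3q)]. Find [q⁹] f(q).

212417

Partial fractions give a closed form: a_n = (-8)·2^n + (11)·3^n.
At n = 9: a_9 = 212417.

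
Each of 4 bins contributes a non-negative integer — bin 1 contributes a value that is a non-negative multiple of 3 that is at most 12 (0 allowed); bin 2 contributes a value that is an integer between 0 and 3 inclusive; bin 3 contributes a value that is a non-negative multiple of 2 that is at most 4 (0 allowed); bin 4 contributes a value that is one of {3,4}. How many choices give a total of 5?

3

The generating function for the choices is (1 + t^3 + t^6 + t^9 + t^12)·(1 + t + t^2 + t^3)·(1 + t^2 + t^4)·(t^3 + t^4); the count is [t^5].
(1 + t^3 + t^6 + t^9 + t^12) has coefficients 1,0,0,1,0,0 for degrees 0…5.
(1 + t + t^2 + t^3) has coefficients 1,1,1,1,0,0 for degrees 0…5.
Multiplying by (1 + t^2 + t^4) gives running coefficients 1,1,2,2,2,2 for degrees 0…5.
Finally multiplying by (t^3 + t^4), the product of all factors after the first has coefficients 0,0,0,1,2,3 for degrees 0…5.
[t^5] = 1·3 + 1·0 = 3.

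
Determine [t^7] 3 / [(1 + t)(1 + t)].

The denominator gives the recurrence a_n = −2a_(n−1) − a_(n−2) for n ≥ 2; the numerator fixes a_0 = 3, a_1 = -6.
Iterating: 3, -6, 9, -12, 15, -18, 21, -24, so a_7 = -24.

-24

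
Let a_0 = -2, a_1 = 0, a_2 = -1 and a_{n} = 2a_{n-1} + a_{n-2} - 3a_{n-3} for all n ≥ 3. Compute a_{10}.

The ordinary generating function has denominator 1 - 2t - t^2 + 3t^3.
Iterating the recurrence: a_0,…,a_{10} = -2, 0, -1, 4, 7, 21, 37, 74, 122, 207, 314.

314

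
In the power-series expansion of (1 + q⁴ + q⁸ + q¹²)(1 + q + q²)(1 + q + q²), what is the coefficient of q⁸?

2

(1 + q⁴ + q⁸ + q¹²) has coefficients 1,0,0,0,1,0,0,0,1 for degrees 0…8.
(1 + q + q²) has coefficients 1,1,1,0,0,0,0,0,0 for degrees 0…8.
Finally multiplying by (1 + q + q²), the product of all factors after the first has coefficients 1,2,3,2,1,0,0,0,0 for degrees 0…8.
[q⁸] = 1·0 + 1·1 + 1·1 = 2.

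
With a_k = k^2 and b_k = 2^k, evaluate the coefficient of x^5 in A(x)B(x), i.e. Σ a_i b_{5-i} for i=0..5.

141

Write out a_i and b_{5-i} for i = 0,…,5 and sum the products.
Σ = 0·32 + 1·16 + 4·8 + 9·4 + 16·2 + 25·1 = 141.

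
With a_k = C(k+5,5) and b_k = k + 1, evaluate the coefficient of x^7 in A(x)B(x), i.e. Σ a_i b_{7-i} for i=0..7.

3432

The convolution is the t^7 coefficient of A(t)B(t).
Σ = 1·8 + 6·7 + 21·6 + 56·5 + 126·4 + 252·3 + 462·2 + 792·1 = 3432.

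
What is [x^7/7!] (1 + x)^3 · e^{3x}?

65124

The EGF product rule gives c_7 = Σ_{k_1+k_2=7} C(7; k_1,k_2) · ∏ g_i(k_i), where (1+x)^3 gives the falling factorial (3)_k; e^{3x} gives (3)^k.
g_1(k) for k = 0…7: 1, 3, 6, 6, 0, 0, 0, 0.
g_2(k) for k = 0…7: 1, 3, 9, 27, 81, 243, 729, 2187.
c_7 = Σ_k C(7,k)·g_1(k)·g_2(7−k) = 1·1·2187 + 7·3·729 + 21·6·243 + 35·6·81 = 2187 + 15309 + 30618 + 17010 = 65124.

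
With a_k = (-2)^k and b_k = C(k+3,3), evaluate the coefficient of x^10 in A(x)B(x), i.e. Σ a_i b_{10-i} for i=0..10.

314

The convolution is the t^10 coefficient of A(t)B(t).
Σ = 1·286 − 2·220 + 4·165 − 8·120 + 16·84 − 32·56 + 64·35 − 128·20 + 256·10 − 512·4 + 1024·1 = 314.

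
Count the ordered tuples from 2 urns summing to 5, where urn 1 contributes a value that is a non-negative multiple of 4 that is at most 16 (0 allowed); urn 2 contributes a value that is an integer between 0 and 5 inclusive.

The generating function for the choices is (1 + t^4 + t^8 + t^12 + t^16)·(1 + t + t^2 + t^3 + t^4 + t^5); the count is [t^5].
(1 + t^4 + t^8 + t^12 + t^16) has coefficients 1,0,0,0,1,0 for degrees 0…5.
(1 + t + t^2 + t^3 + t^4 + t^5) has coefficients 1,1,1,1,1,1 for degrees 0…5.
[t^5] = 1·1 + 1·1 = 2.

2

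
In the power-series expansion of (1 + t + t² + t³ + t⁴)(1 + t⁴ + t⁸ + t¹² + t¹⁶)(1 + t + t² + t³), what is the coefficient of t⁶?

5

(1 + t + t² + t³ + t⁴) has coefficients 1,1,1,1,1 for degrees 0…4.
(1 + t⁴ + t⁸ + t¹² + t¹⁶) has coefficients 1,0,0,0,1,0,0 for degrees 0…6.
Finally multiplying by (1 + t + t² + t³), the product of all factors after the first has coefficients 1,1,1,1,1,1,1 for degrees 0…6.
[t⁶] = 1·1 + 1·1 + 1·1 + 1·1 + 1·1 = 5.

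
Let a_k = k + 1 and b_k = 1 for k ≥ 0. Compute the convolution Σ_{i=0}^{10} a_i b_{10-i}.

This is [x^10] in the product of the two ordinary generating functions.
Σ = 1·1 + 2·1 + 3·1 + 4·1 + 5·1 + 6·1 + 7·1 + 8·1 + 9·1 + 10·1 + 11·1 = 66.

66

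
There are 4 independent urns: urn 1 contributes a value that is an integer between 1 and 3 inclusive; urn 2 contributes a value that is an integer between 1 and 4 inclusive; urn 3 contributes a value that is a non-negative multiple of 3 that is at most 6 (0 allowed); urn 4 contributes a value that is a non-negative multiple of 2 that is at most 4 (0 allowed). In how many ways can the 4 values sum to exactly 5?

6

The generating function for the choices is (z + z² + z³)·(z + z² + z³ + z⁴)·(1 + z³ + z⁶)·(1 + z² + z⁴); the count is [z⁵].
(z + z² + z³) has coefficients 0,1,1,1 for degrees 0…3.
(z + z² + z³ + z⁴) has coefficients 0,1,1,1,1,0 for degrees 0…5.
Multiplying by (1 + z³ + z⁶) gives running coefficients 0,1,1,1,2,1 for degrees 0…5.
Finally multiplying by (1 + z² + z⁴), the product of all factors after the first has coefficients 0,1,1,2,3,3 for degrees 0…5.
[z⁵] = 1·3 + 1·2 + 1·1 = 6.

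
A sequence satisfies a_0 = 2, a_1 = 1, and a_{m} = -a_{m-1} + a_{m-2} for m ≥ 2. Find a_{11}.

-21

The ordinary generating function has denominator 1 + z - z^2.
Iterating the recurrence: a_0,…,a_{11} = 2, 1, 1, 0, 1, -1, 2, -3, 5, -8, 13, -21.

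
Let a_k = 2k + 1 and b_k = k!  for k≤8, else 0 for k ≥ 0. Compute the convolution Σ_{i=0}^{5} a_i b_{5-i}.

256

This is [x^5] in the product of the two ordinary generating functions.
Σ = 1·120 + 3·24 + 5·6 + 7·2 + 9·1 + 11·1 = 256.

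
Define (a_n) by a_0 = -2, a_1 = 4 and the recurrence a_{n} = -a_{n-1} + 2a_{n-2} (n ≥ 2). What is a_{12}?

-8192

The ordinary generating function has denominator 1 + z - 2z^2.
Iterating the recurrence: a_0,…,a_{12} = -2, 4, -8, 16, -32, 64, -128, 256, -512, 1024, -2048, 4096, -8192.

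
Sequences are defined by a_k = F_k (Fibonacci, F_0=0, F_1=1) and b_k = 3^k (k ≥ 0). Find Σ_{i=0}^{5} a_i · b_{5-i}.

Write out a_i and b_{5-i} for i = 0,…,5 and sum the products.
Σ = 0·243 + 1·81 + 1·27 + 2·9 + 3·3 + 5·1 = 140.

140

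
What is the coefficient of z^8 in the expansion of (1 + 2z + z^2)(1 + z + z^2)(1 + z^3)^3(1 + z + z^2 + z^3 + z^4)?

58

(1 + 2z + z^2) has coefficients 1,2,1 for degrees 0…2.
(1 + z + z^2) has coefficients 1,1,1,0,0,0,0,0,0 for degrees 0…8.
Multiplying by (1 + z^3)^3 gives running coefficients 1,1,1,3,3,3,3,3,3 for degrees 0…8.
Finally multiplying by (1 + z + z^2 + z^3 + z^4), the product of all factors after the first has coefficients 1,2,3,6,9,11,13,15,15 for degrees 0…8.
[z^8] = 1·15 + 2·15 + 1·13 = 58.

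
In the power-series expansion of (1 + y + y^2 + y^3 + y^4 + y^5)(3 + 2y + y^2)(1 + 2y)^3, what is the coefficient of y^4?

(1 + y + y^2 + y^3 + y^4 + y^5) has coefficients 1,1,1,1,1 for degrees 0…4.
(3 + 2y + y^2) has coefficients 3,2,1,0,0 for degrees 0…4.
Finally multiplying by (1 + 2y)^3, the product of all factors after the first has coefficients 3,20,49,54,28 for degrees 0…4.
[y^4] = 1·28 + 1·54 + 1·49 + 1·20 + 1·3 = 154.

154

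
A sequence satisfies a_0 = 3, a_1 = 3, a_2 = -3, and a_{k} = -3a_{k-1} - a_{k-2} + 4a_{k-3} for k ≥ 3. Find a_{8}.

-123

The ordinary generating function has denominator 1 + 3t + t^2 - 4t^3.
Iterating the recurrence: a_0,…,a_{8} = 3, 3, -3, 18, -39, 87, -150, 207, -123.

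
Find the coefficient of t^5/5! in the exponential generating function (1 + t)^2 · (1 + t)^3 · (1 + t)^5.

30240

The EGF product rule gives c_5 = Σ_{k_1+k_2+k_3=5} C(5; k_1,k_2,k_3) · ∏ g_i(k_i), where (1+t)^2 gives the falling factorial (2)_k; (1+t)^3 gives the falling factorial (3)_k; (1+t)^5 gives the falling factorial (5)_k.
g_1(k) for k = 0…5: 1, 2, 2, 0, 0, 0.
g_2(k) for k = 0…5: 1, 3, 6, 6, 0, 0.
g_3(k) for k = 0…5: 1, 5, 20, 60, 120, 120.
First combine the last two factors: h(k) = Σ_j C(k,j)·g_2(j)·g_3(k−j) for k = 0…5: 1, 8, 56, 336, 1680, 6720.
c_5 = Σ_k C(5,k)·g_1(k)·h(5−k) = 1·1·6720 + 5·2·1680 + 10·2·336 = 6720 + 16800 + 6720 = 30240.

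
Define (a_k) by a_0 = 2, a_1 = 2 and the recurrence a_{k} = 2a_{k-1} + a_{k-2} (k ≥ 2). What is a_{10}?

6726

The ordinary generating function has denominator 1 - 2x - x^2.
Iterating the recurrence: a_0,…,a_{10} = 2, 2, 6, 14, 34, 82, 198, 478, 1154, 2786, 6726.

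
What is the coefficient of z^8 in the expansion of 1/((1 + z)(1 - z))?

1

The denominator gives the recurrence a_n = a_(n−2) for n ≥ 2; the numerator fixes a_0 = 1, a_1 = 0.
Iterating: 1, 0, 1, 0, 1, 0, 1, 0, 1, so a_8 = 1.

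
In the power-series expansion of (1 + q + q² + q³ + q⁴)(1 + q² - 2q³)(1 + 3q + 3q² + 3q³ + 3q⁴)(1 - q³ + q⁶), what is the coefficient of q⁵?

0

(1 + q + q² + q³ + q⁴) has coefficients 1,1,1,1,1 for degrees 0…4.
(1 + q² - 2q³) has coefficients 1,0,1,-2,0,0 for degrees 0…5.
Multiplying by (1 + 3q + 3q² + 3q³ + 3q⁴) gives running coefficients 1,3,4,4,0,-3 for degrees 0…5.
Finally multiplying by (1 - q³ + q⁶), the product of all factors after the first has coefficients 1,3,4,3,-3,-7 for degrees 0…5.
[q⁵] = 1·(-7) + 1·(-3) + 1·3 + 1·4 + 1·3 = 0.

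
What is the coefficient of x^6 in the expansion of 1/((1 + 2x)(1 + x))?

127

The denominator gives the recurrence a_n = −3a_(n−1) − 2a_(n−2) for n ≥ 2; the numerator fixes a_0 = 1, a_1 = -3.
Iterating: 1, -3, 7, -15, 31, -63, 127, so a_6 = 127.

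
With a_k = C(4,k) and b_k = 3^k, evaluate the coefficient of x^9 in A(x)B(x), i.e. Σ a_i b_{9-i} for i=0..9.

62208

The convolution is the x^9 coefficient of A(x)B(x).
Σ = 1·19683 + 4·6561 + 6·2187 + 4·729 + 1·243 + 0·81 + 0·27 + 0·9 + 0·3 + 0·1 = 62208.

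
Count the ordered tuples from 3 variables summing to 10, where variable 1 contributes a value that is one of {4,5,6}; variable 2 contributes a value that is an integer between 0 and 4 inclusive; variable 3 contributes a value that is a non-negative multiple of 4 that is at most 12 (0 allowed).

The generating function for the choices is (z⁴ + z⁵ + z⁶)·(1 + z + z² + z³ + z⁴)·(1 + z⁴ + z⁸ + z¹²); the count is [z¹⁰].
(z⁴ + z⁵ + z⁶) has coefficients 0,0,0,0,1,1,1 for degrees 0…6.
(1 + z + z² + z³ + z⁴) has coefficients 1,1,1,1,1,0,0,0,0,0,0 for degrees 0…10.
Finally multiplying by (1 + z⁴ + z⁸ + z¹²), the product of all factors after the first has coefficients 1,1,1,1,2,1,1,1,2,1,1 for degrees 0…10.
[z¹⁰] = 1·1 + 1·1 + 1·2 = 4.

4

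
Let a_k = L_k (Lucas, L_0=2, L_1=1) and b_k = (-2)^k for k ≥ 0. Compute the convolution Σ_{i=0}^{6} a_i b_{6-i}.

136

The convolution is the x^6 coefficient of A(x)B(x).
Σ = 2·64 + 1·(-32) + 3·16 + 4·(-8) + 7·4 + 11·(-2) + 18·1 = 136.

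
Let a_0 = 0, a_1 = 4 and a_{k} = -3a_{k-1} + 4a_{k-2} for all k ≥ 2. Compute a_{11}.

3355444

The ordinary generating function has denominator 1 + 3t - 4t^2.
Iterating the recurrence: a_0,…,a_{11} = 0, 4, -12, 52, -204, 820, -3276, 13108, -52428, 209716, -838860, 3355444.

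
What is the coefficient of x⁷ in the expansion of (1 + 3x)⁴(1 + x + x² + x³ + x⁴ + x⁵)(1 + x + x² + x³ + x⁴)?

1185

(1 + 3x)⁴ has coefficients 1,12,54,108,81 for degrees 0…4.
(1 + x + x² + x³ + x⁴ + x⁵) has coefficients 1,1,1,1,1,1,0,0 for degrees 0…7.
Finally multiplying by (1 + x + x² + x³ + x⁴), the product of all factors after the first has coefficients 1,2,3,4,5,5,4,3 for degrees 0…7.
[x⁷] = 1·3 + 12·4 + 54·5 + 108·5 + 81·4 = 1185.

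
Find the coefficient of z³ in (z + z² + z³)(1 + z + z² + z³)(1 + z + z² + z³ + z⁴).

(z + z² + z³) has coefficients 0,1,1,1 for degrees 0…3.
(1 + z + z² + z³) has coefficients 1,1,1,1 for degrees 0…3.
Finally multiplying by (1 + z + z² + z³ + z⁴), the product of all factors after the first has coefficients 1,2,3,4 for degrees 0…3.
[z³] = 1·3 + 1·2 + 1·1 = 6.

6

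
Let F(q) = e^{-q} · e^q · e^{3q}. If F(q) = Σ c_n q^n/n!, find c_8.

The EGF product rule gives c_8 = Σ_{k_1+k_2+k_3=8} C(8; k_1,k_2,k_3) · ∏ g_i(k_i), where e^{-q} gives (-1)^k; e^q gives (1)^k; e^{3q} gives (3)^k.
g_1(k) for k = 0…8: 1, -1, 1, -1, 1, -1, 1, -1, 1.
g_2(k) for k = 0…8: 1, 1, 1, 1, 1, 1, 1, 1, 1.
g_3(k) for k = 0…8: 1, 3, 9, 27, 81, 243, 729, 2187, 6561.
First combine the last two factors: h(k) = Σ_j C(k,j)·g_2(j)·g_3(k−j) for k = 0…8: 1, 4, 16, 64, 256, 1024, 4096, 16384, 65536.
c_8 = Σ_k C(8,k)·g_1(k)·h(8−k) = 1·1·65536 + 8·(-1)·16384 + 28·1·4096 + 56·(-1)·1024 + 70·1·256 + 56·(-1)·64 + 28·1·16 + 8·(-1)·4 + 1·1·1 = 65536 − 131072 + 114688 − 57344 + 17920 − 3584 + 448 − 32 + 1 = 6561.

6561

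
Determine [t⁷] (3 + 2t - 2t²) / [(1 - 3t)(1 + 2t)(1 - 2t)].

13073

Partial fractions give a closed form: a_n = (31/5)·3^n + (3/10)·(-2)^n + (-7/2)·2^n.
At n = 7: a_7 = 13073.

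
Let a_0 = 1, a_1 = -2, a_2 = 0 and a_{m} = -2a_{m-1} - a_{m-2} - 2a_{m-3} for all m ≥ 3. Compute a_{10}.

204

The ordinary generating function has denominator 1 + 2t + t^2 + 2t^3.
Iterating the recurrence: a_0,…,a_{10} = 1, -2, 0, 0, 4, -8, 12, -24, 52, -104, 204.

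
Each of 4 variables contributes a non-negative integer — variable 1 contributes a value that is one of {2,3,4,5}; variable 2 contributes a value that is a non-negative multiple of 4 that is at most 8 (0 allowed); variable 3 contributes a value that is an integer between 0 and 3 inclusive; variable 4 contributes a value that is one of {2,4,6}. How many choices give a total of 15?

The generating function for the choices is (x² + x³ + x⁴ + x⁵)·(1 + x⁴ + x⁸)·(1 + x + x² + x³)·(x² + x⁴ + x⁶); the count is [x¹⁵].
(x² + x³ + x⁴ + x⁵) has coefficients 0,0,1,1,1,1 for degrees 0…5.
(1 + x⁴ + x⁸) has coefficients 1,0,0,0,1,0,0,0,1,0,0,0,0,0,0,0 for degrees 0…15.
Multiplying by (1 + x + x² + x³) gives running coefficients 1,1,1,1,1,1,1,1,1,1,1,1,0,0,0,0 for degrees 0…15.
Finally multiplying by (x² + x⁴ + x⁶), the product of all factors after the first has coefficients 0,0,1,1,2,2,3,3,3,3,3,3,3,3,2,2 for degrees 0…15.
[x¹⁵] = 1·3 + 1·3 + 1·3 + 1·3 = 12.

12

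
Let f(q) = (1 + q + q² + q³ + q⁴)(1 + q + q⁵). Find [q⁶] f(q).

1

(1 + q + q² + q³ + q⁴) has coefficients 1,1,1,1,1 for degrees 0…4.
(1 + q + q⁵) has coefficients 1,1,0,0,0,1,0 for degrees 0…6.
[q⁶] = 1·0 + 1·1 + 1·0 + 1·0 + 1·0 = 1.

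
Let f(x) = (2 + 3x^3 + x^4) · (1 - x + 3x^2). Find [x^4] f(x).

-2

(2 + 3x^3 + x^4) has coefficients 2,0,0,3,1 for degrees 0…4.
(1 - x + 3x^2) has coefficients 1,-1,3,0,0 for degrees 0…4.
[x^4] = 2·0 + 3·(-1) + 1·1 = -2.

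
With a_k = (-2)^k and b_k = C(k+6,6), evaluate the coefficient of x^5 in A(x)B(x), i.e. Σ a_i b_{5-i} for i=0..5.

The convolution is the t^5 coefficient of A(t)B(t).
Σ = 1·462 − 2·210 + 4·84 − 8·28 + 16·7 − 32·1 = 234.

234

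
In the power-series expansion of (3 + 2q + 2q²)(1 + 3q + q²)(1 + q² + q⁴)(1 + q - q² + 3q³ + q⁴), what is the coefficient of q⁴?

(3 + 2q + 2q²) has coefficients 3,2,2 for degrees 0…2.
(1 + 3q + q²) has coefficients 1,3,1,0,0 for degrees 0…4.
Multiplying by (1 + q² + q⁴) gives running coefficients 1,3,2,3,2 for degrees 0…4.
Finally multiplying by (1 + q - q² + 3q³ + q⁴), the product of all factors after the first has coefficients 1,4,4,5,13 for degrees 0…4.
[q⁴] = 3·13 + 2·5 + 2·4 = 57.

57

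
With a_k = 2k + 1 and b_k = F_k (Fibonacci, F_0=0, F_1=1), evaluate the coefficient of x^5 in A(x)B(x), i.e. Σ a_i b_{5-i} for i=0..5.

40

Write out a_i and b_{5-i} for i = 0,…,5 and sum the products.
Σ = 1·5 + 3·3 + 5·2 + 7·1 + 9·1 + 11·0 = 40.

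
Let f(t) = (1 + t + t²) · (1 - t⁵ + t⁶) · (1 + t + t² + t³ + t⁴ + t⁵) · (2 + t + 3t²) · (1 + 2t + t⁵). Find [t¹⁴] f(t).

16

(1 + t + t²) has coefficients 1,1,1 for degrees 0…2.
(1 - t⁵ + t⁶) has coefficients 1,0,0,0,0,-1,1,0,0,0,0,0,0,0,0 for degrees 0…14.
Multiplying by (1 + t + t² + t³ + t⁴ + t⁵) gives running coefficients 1,1,1,1,1,0,0,0,0,0,0,1,0,0,0 for degrees 0…14.
Multiplying by (2 + t + 3t²) gives running coefficients 2,3,6,6,6,4,3,0,0,0,0,2,1,3,0 for degrees 0…14.
Finally multiplying by (1 + 2t + t⁵), the product of all factors after the first has coefficients 2,7,12,18,18,18,14,12,6,6,4,5,5,5,6 for degrees 0…14.
[t¹⁴] = 1·6 + 1·5 + 1·5 = 16.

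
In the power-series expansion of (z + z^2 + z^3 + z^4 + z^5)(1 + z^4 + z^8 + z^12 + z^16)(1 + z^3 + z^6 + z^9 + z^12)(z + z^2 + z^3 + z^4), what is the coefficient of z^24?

22

(z + z^2 + z^3 + z^4 + z^5) has coefficients 0,1,1,1,1,1 for degrees 0…5.
(1 + z^4 + z^8 + z^12 + z^16) has coefficients 1,0,0,0,1,0,0,0,1,0,0,0,1,0,0,0,1,0,0,0,0,0,0,0,0 for degrees 0…24.
Multiplying by (1 + z^3 + z^6 + z^9 + z^12) gives running coefficients 1,0,0,1,1,0,1,1,1,1,1,1,2,1,1,1,2,1,1,1,1,1,1,0,1 for degrees 0…24.
Finally multiplying by (z + z^2 + z^3 + z^4), the product of all factors after the first has coefficients 0,1,1,1,2,2,2,3,3,3,4,4,4,5,5,5,5,5,5,5,5,4,4,4,3 for degrees 0…24.
[z^24] = 1·4 + 1·4 + 1·4 + 1·5 + 1·5 = 22.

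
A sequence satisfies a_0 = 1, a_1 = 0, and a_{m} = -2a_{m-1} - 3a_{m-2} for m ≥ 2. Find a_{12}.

The ordinary generating function has denominator 1 + 2x + 3x^2.
Iterating the recurrence: a_0,…,a_{12} = 1, 0, -3, 6, -3, -12, 33, -30, -39, 168, -219, -66, 789.

789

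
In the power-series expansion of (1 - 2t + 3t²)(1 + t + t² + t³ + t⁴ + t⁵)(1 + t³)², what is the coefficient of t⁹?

(1 - 2t + 3t²) has coefficients 1,-2,3 for degrees 0…2.
(1 + t + t² + t³ + t⁴ + t⁵) has coefficients 1,1,1,1,1,1,0,0,0,0 for degrees 0…9.
Finally multiplying by (1 + t³)², the product of all factors after the first has coefficients 1,1,1,3,3,3,3,3,3,1 for degrees 0…9.
[t⁹] = 1·1 − 2·3 + 3·3 = 4.

4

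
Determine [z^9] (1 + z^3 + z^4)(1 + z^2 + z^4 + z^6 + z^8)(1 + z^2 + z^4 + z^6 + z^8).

(1 + z^3 + z^4) has coefficients 1,0,0,1,1 for degrees 0…4.
(1 + z^2 + z^4 + z^6 + z^8) has coefficients 1,0,1,0,1,0,1,0,1,0 for degrees 0…9.
Finally multiplying by (1 + z^2 + z^4 + z^6 + z^8), the product of all factors after the first has coefficients 1,0,2,0,3,0,4,0,5,0 for degrees 0…9.
[z^9] = 1·0 + 1·4 + 1·0 = 4.

4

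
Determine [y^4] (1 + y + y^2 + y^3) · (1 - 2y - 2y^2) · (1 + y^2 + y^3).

(1 + y + y^2 + y^3) has coefficients 1,1,1,1 for degrees 0…3.
(1 - 2y - 2y^2) has coefficients 1,-2,-2,0,0 for degrees 0…4.
Finally multiplying by (1 + y^2 + y^3), the product of all factors after the first has coefficients 1,-2,-1,-1,-4 for degrees 0…4.
[y^4] = 1·(-4) + 1·(-1) + 1·(-1) + 1·(-2) = -8.

-8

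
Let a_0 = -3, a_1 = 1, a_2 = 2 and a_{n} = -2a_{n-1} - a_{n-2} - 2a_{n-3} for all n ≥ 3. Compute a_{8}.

-54

The ordinary generating function has denominator 1 + 2q + q^2 + 2q^3.
Iterating the recurrence: a_0,…,a_{8} = -3, 1, 2, 1, -6, 7, -10, 25, -54.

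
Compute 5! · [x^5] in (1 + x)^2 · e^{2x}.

352

The EGF product rule gives c_5 = Σ_{k_1+k_2=5} C(5; k_1,k_2) · ∏ g_i(k_i), where (1+x)^2 gives the falling factorial (2)_k; e^{2x} gives (2)^k.
g_1(k) for k = 0…5: 1, 2, 2, 0, 0, 0.
g_2(k) for k = 0…5: 1, 2, 4, 8, 16, 32.
c_5 = Σ_k C(5,k)·g_1(k)·g_2(5−k) = 1·1·32 + 5·2·16 + 10·2·8 = 32 + 160 + 160 = 352.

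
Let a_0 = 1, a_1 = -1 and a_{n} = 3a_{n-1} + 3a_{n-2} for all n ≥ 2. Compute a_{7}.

-513

The ordinary generating function has denominator 1 - 3x - 3x^2.
Iterating the recurrence: a_0,…,a_{7} = 1, -1, 0, -3, -9, -36, -135, -513.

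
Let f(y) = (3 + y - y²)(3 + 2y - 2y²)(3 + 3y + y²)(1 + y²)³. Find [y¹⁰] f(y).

(3 + y - y²) has coefficients 3,1,-1 for degrees 0…2.
(3 + 2y - 2y²) has coefficients 3,2,-2,0,0,0,0,0,0,0,0 for degrees 0…10.
Multiplying by (3 + 3y + y²) gives running coefficients 9,15,3,-4,-2,0,0,0,0,0,0 for degrees 0…10.
Finally multiplying by (1 + y²)³, the product of all factors after the first has coefficients 9,15,30,41,34,33,12,3,-3,-4,-2 for degrees 0…10.
[y¹⁰] = 3·(-2) + 1·(-4) − 1·(-3) = -7.

-7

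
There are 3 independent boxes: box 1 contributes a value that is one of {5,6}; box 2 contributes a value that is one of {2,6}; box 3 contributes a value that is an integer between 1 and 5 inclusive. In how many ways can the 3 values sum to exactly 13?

3

The generating function for the choices is (q⁵ + q⁶)·(q² + q⁶)·(q + q² + q³ + q⁴ + q⁵); the count is [q¹³].
(q⁵ + q⁶) has coefficients 0,0,0,0,0,1,1 for degrees 0…6.
(q² + q⁶) has coefficients 0,0,1,0,0,0,1,0,0,0,0,0,0,0 for degrees 0…13.
Finally multiplying by (q + q² + q³ + q⁴ + q⁵), the product of all factors after the first has coefficients 0,0,0,1,1,1,1,2,1,1,1,1,0,0 for degrees 0…13.
[q¹³] = 1·1 + 1·2 = 3.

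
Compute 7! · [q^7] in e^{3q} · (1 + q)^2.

The EGF product rule gives c_7 = Σ_{k_1+k_2=7} C(7; k_1,k_2) · ∏ g_i(k_i), where e^{3q} gives (3)^k; (1+q)^2 gives the falling factorial (2)_k.
g_1(k) for k = 0…7: 1, 3, 9, 27, 81, 243, 729, 2187.
g_2(k) for k = 0…7: 1, 2, 2, 0, 0, 0, 0, 0.
c_7 = Σ_k C(7,k)·g_1(k)·g_2(7−k) = 21·243·2 + 7·729·2 + 1·2187·1 = 10206 + 10206 + 2187 = 22599.

22599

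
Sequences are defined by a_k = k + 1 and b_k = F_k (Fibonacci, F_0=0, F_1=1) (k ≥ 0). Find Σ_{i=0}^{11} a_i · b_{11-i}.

Write out a_i and b_{11-i} for i = 0,…,11 and sum the products.
Σ = 1·89 + 2·55 + 3·34 + 4·21 + 5·13 + 6·8 + 7·5 + 8·3 + 9·2 + 10·1 + 11·1 + 12·0 = 596.

596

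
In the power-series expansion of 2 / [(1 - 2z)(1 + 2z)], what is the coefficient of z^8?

512

Partial fractions give a closed form: a_n = (1)·2^n + (1)·(-2)^n.
At n = 8: a_8 = 512.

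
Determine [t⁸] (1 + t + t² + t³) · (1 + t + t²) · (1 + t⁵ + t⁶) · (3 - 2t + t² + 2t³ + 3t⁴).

(1 + t + t² + t³) has coefficients 1,1,1,1 for degrees 0…3.
(1 + t + t²) has coefficients 1,1,1,0,0,0,0,0,0 for degrees 0…8.
Multiplying by (1 + t⁵ + t⁶) gives running coefficients 1,1,1,0,0,1,2,2,1 for degrees 0…8.
Finally multiplying by (3 - 2t + t² + 2t³ + 3t⁴), the product of all factors after the first has coefficients 3,1,2,1,6,8,7,3,3 for degrees 0…8.
[t⁸] = 1·3 + 1·3 + 1·7 + 1·8 = 21.

21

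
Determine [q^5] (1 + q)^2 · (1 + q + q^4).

2

(1 + q)^2 has coefficients 1,2,1 for degrees 0…2.
(1 + q + q^4) has coefficients 1,1,0,0,1,0 for degrees 0…5.
[q^5] = 1·0 + 2·1 + 1·0 = 2.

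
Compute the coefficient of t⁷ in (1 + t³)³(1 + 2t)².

12

(1 + t³)³ has coefficients 1,0,0,3,0,0,3,0 for degrees 0…7.
(1 + 2t)² has coefficients 1,4,4,0,0,0,0,0 for degrees 0…7.
[t⁷] = 1·0 + 3·0 + 3·4 = 12.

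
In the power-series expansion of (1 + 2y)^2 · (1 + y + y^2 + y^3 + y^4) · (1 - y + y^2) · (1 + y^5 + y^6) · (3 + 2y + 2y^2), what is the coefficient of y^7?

77

(1 + 2y)^2 has coefficients 1,4,4 for degrees 0…2.
(1 + y + y^2 + y^3 + y^4) has coefficients 1,1,1,1,1,0,0,0 for degrees 0…7.
Multiplying by (1 - y + y^2) gives running coefficients 1,0,1,1,1,0,1,0 for degrees 0…7.
Multiplying by (1 + y^5 + y^6) gives running coefficients 1,0,1,1,1,1,2,1 for degrees 0…7.
Finally multiplying by (3 + 2y + 2y^2), the product of all factors after the first has coefficients 3,2,5,5,7,7,10,9 for degrees 0…7.
[y^7] = 1·9 + 4·10 + 4·7 = 77.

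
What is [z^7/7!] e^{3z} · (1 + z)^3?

The EGF product rule gives c_7 = Σ_{k_1+k_2=7} C(7; k_1,k_2) · ∏ g_i(k_i), where e^{3z} gives (3)^k; (1+z)^3 gives the falling factorial (3)_k.
g_1(k) for k = 0…7: 1, 3, 9, 27, 81, 243, 729, 2187.
g_2(k) for k = 0…7: 1, 3, 6, 6, 0, 0, 0, 0.
c_7 = Σ_k C(7,k)·g_1(k)·g_2(7−k) = 35·81·6 + 21·243·6 + 7·729·3 + 1·2187·1 = 17010 + 30618 + 15309 + 2187 = 65124.

65124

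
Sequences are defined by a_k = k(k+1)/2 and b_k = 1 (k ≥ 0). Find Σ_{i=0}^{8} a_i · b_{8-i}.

This is [x^8] in the product of the two ordinary generating functions.
Σ = 0·1 + 1·1 + 3·1 + 6·1 + 10·1 + 15·1 + 21·1 + 28·1 + 36·1 = 120.

120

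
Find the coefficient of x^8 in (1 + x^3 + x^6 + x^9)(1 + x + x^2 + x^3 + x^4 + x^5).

2

(1 + x^3 + x^6 + x^9) has coefficients 1,0,0,1,0,0,1,0,0 for degrees 0…8.
(1 + x + x^2 + x^3 + x^4 + x^5) has coefficients 1,1,1,1,1,1,0,0,0 for degrees 0…8.
[x^8] = 1·0 + 1·1 + 1·1 = 2.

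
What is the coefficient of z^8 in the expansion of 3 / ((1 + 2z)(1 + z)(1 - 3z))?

9471

Partial fractions give a closed form: a_n = (12/5)·(-2)^n + (-3/4)·(-1)^n + (27/20)·3^n.
At n = 8: a_8 = 9471.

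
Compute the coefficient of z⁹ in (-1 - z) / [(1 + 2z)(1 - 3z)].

Partial fractions give a closed form: a_n = (-1/5)·(-2)^n + (-4/5)·3^n.
At n = 9: a_9 = -15644.

-15644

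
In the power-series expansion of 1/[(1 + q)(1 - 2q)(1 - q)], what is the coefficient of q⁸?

341

Partial fractions give a closed form: a_n = (1/6)·(-1)^n + (4/3)·2^n + (-1/2)·1^n.
At n = 8: a_8 = 341.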